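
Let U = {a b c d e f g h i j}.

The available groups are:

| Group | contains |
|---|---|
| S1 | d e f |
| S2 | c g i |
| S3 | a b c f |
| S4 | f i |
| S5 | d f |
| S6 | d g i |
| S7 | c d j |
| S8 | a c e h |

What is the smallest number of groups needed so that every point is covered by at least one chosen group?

4

S3 and S6 and S7 and S8 together: S3 ∪ S6 ∪ S7 ∪ S8 = {a, b, c, d, e, f, g, h, i, j} — every point is covered.
Only S7 contains j, so S7 is forced; the remaining 7 points need at least 3 more groups (each remaining group adds at most 3) — so at least 4 groups are needed, and 4 is optimal.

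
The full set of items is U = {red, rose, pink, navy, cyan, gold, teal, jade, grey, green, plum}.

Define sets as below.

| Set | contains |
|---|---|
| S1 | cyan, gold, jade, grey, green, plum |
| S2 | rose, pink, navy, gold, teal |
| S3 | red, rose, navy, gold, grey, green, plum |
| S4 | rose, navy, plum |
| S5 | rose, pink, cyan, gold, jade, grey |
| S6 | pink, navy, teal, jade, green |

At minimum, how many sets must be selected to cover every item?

S1 and S2 and S3 together: S1 ∪ S2 ∪ S3 = {red, rose, pink, navy, cyan, gold, teal, jade, grey, green, plum} — every item is covered.
Only S3 contains red, so S3 is forced; the remaining 4 items need at least 2 more sets (each remaining set adds at most 3) — so at least 3 sets are needed, and 3 is optimal.

3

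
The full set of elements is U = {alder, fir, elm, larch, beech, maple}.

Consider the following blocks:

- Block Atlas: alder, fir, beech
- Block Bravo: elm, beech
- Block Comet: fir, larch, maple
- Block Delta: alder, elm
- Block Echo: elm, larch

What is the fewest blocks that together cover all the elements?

Take {Atlas, Comet, Echo}. Their union is {alder, fir, elm, larch, beech, maple}, which is all 6 elements.
Only Comet contains maple, so Comet is forced; the remaining 3 elements need at least 2 more blocks (each remaining block adds at most 2) — so at least 3 blocks are needed, and 3 is optimal.

3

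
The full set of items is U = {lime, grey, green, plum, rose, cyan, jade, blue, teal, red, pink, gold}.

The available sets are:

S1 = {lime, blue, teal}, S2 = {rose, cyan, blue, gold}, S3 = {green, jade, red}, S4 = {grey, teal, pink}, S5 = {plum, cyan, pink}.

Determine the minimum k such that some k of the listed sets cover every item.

5

Take {S1, S2, S3, S4, S5}. Their union is {lime, grey, green, plum, rose, cyan, jade, blue, teal, red, pink, gold}, which is all 12 items.
No 4 of the 5 sets cover everything (all 5 combinations miss at least one item), so 5 is optimal.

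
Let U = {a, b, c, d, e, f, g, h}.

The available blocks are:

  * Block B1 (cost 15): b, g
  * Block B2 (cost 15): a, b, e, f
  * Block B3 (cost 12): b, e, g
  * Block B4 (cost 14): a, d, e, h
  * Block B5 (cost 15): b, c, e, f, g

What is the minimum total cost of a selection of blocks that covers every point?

29

B4, B5 together cover every point (B4 ∪ B5 = {a, b, c, d, e, f, g, h}); total cost 14 + 15 = 29.
No covering selection has total cost below 29.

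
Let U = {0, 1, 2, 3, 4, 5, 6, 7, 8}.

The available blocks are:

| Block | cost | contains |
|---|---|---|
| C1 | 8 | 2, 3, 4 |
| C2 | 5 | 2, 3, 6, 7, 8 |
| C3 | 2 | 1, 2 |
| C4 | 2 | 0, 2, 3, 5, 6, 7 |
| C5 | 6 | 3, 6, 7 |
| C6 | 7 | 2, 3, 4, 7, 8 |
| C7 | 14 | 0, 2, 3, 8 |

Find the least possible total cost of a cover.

C3, C4, C6 together cover every item (C3 ∪ C4 ∪ C6 = {0, 1, 2, 3, 4, 5, 6, 7, 8}); total cost 2 + 2 + 7 = 11.
No covering selection has total cost below 11.

11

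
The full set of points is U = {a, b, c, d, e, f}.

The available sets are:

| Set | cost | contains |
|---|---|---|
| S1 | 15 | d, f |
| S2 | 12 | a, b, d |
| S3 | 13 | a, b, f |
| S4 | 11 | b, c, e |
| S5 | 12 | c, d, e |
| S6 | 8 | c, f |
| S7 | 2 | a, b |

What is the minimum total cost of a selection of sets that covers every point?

22

S5, S6, S7 together cover every point (S5 ∪ S6 ∪ S7 = {a, b, c, d, e, f}); total cost 12 + 8 + 2 = 22.
No covering selection has total cost below 22.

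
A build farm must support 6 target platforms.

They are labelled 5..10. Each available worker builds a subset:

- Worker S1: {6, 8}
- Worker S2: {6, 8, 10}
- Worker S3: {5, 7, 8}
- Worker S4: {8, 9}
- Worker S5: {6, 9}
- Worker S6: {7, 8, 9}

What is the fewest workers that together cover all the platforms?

3

S2 and S3 and S6 together: S2 ∪ S3 ∪ S6 = {5, 6, 7, 8, 9, 10} — every platform is covered.
Only S3 contains 5, so S3 is forced; the remaining 3 platforms need at least 2 more workers (each remaining worker adds at most 2) — so at least 3 workers are needed, and 3 is optimal.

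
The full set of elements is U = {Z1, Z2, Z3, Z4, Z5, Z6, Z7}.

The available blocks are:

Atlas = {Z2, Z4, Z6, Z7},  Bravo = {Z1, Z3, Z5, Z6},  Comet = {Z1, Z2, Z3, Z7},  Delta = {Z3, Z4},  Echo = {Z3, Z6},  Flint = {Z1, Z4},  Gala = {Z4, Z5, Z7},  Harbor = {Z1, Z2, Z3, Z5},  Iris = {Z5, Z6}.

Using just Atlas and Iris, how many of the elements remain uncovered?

Union of Atlas, Iris = {Z2, Z4, Z5, Z6, Z7}.
Not covered: Z1, Z3 — 2 elements.

2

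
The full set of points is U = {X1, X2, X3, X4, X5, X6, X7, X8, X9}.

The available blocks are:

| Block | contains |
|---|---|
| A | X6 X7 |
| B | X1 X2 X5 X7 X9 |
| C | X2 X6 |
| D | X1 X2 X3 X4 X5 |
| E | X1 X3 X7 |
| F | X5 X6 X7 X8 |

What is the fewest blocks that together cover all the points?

Take {B, D, F}. Their union is {X1, X2, X3, X4, X5, X6, X7, X8, X9}, which is all 9 points.
Only D contains X4, so D is forced; the remaining 4 points need at least 2 more blocks (each remaining block adds at most 3) — so at least 3 blocks are needed, and 3 is optimal.

3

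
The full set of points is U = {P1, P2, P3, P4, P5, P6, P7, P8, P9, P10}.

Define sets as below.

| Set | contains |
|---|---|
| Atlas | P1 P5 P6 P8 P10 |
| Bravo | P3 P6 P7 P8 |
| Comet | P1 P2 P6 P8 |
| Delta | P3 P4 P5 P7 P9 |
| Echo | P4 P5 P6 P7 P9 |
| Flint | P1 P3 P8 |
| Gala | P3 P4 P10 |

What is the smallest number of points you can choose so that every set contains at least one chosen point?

The 2 points {P4, P8} hit every set.
The sets Comet, Gala are pairwise disjoint, so any hitting set needs a separate point for each — at least 2. Hence 2 is optimal.

2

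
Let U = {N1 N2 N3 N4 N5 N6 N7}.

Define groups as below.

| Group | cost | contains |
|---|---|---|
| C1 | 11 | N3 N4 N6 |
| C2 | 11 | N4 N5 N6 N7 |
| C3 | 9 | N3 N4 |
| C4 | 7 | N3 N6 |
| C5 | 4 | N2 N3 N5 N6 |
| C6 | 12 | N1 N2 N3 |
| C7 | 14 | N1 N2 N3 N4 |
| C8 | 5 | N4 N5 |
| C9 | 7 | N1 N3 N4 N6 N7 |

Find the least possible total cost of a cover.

11

C5, C9 together cover every element (C5 ∪ C9 = {N1, N2, N3, N4, N5, N6, N7}); total cost 4 + 7 = 11.
No covering selection has total cost below 11.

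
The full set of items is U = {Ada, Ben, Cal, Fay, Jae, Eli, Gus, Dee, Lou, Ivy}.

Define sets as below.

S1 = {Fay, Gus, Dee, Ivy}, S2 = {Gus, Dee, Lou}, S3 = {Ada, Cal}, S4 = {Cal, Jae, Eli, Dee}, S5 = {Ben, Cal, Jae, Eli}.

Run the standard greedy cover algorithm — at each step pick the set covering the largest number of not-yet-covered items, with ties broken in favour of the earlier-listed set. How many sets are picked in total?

Greedy: pick S1 (covers 4 new) → pick S5 (covers 4 new) → pick S2 (covers 1 new) → pick S3 (covers 1 new). Total picks: 4.

4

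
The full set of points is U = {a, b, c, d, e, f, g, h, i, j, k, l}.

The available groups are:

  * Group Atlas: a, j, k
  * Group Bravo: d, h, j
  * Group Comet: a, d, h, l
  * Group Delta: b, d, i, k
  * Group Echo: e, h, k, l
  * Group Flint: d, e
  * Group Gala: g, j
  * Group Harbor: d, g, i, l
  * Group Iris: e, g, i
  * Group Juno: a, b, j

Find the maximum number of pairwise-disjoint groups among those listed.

2

Iris, Juno are pairwise disjoint (Iris={e,g,i}; Juno={a,b,j}).
Every remaining group overlaps one of these, and no 3 of the listed groups are pairwise disjoint, so 2 is the maximum.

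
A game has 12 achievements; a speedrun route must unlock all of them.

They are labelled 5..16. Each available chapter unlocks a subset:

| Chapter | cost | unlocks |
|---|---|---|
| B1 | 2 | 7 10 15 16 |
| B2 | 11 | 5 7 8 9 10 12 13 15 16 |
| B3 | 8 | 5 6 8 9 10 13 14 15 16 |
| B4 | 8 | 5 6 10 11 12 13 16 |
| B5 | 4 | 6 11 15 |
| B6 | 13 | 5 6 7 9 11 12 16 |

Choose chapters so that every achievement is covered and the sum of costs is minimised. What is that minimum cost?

B1, B3, B4 together cover every achievement (B1 ∪ B3 ∪ B4 = {5, 6, 7, 8, 9, 10, 11, 12, 13, 14, 15, 16}); total cost 2 + 8 + 8 = 18.
No covering selection has total cost below 18.

18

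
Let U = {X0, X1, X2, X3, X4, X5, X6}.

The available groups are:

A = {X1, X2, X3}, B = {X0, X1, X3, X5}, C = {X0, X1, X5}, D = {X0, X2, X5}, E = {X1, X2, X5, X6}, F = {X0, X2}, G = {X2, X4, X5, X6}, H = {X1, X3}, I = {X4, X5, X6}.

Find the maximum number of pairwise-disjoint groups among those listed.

F, H, I are pairwise disjoint (F={X0,X2}; H={X1,X3}; I={X4,X5,X6}).
Every remaining group overlaps one of these, and no 4 of the listed groups are pairwise disjoint, so 3 is the maximum.

3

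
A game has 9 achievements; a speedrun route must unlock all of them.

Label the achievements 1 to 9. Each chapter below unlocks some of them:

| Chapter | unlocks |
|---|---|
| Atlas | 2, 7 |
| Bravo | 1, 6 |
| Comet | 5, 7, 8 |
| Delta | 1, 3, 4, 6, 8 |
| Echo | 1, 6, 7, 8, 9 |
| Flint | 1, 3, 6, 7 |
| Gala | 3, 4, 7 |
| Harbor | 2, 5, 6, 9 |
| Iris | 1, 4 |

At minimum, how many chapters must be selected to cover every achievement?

3

Take {Atlas, Delta, Harbor}. Their union is {1, 2, 3, 4, 5, 6, 7, 8, 9}, which is all 9 achievements.
No 2 of the 9 chapters cover everything (all 36 combinations miss at least one achievement), so 3 is optimal.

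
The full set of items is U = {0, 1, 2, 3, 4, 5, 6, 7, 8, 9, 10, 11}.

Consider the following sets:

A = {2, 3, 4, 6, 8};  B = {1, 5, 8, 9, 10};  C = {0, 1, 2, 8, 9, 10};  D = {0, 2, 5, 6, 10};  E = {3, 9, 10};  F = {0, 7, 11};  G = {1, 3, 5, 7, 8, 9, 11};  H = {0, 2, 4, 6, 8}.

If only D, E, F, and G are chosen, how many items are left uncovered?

Union of D, E, F, G = {0, 1, 2, 3, 5, 6, 7, 8, 9, 10, 11}.
Not covered: 4 — 1 item.

1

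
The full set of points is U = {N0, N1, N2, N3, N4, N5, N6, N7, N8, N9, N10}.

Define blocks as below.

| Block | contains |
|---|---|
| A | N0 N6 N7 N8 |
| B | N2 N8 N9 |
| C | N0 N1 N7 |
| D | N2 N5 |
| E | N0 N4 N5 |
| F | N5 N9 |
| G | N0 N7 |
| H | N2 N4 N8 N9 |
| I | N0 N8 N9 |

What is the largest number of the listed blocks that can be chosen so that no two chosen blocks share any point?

C, H are pairwise disjoint (C={N0,N1,N7}; H={N2,N4,N8,N9}).
Every remaining block overlaps one of these, and no 3 of the listed blocks are pairwise disjoint, so 2 is the maximum.

2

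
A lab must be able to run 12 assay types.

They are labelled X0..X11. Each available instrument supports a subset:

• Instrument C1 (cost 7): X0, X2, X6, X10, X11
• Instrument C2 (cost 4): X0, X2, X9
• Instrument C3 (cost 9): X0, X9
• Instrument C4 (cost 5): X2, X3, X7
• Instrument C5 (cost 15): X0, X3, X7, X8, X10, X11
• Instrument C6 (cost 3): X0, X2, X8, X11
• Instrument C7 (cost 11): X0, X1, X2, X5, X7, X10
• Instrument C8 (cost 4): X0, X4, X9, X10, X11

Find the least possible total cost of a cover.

30

C1, C4, C6, C7, C8 together cover every assay (C1 ∪ C4 ∪ C6 ∪ C7 ∪ C8 = {X0, X1, X2, X3, X4, X5, X6, X7, X8, X9, X10, X11}); total cost 7 + 5 + 3 + 11 + 4 = 30.
No covering selection has total cost below 30.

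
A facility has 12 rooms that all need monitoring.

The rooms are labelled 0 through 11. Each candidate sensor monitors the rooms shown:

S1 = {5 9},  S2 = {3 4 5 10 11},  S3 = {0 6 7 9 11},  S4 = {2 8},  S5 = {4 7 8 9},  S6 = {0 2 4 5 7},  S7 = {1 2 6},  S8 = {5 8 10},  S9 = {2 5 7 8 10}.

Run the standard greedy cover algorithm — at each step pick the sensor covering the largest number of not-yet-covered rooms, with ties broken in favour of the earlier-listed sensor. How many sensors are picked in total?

Greedy: pick S2 (covers 5 new) → pick S3 (covers 4 new) → pick S4 (covers 2 new) → pick S7 (covers 1 new). Total picks: 4.

4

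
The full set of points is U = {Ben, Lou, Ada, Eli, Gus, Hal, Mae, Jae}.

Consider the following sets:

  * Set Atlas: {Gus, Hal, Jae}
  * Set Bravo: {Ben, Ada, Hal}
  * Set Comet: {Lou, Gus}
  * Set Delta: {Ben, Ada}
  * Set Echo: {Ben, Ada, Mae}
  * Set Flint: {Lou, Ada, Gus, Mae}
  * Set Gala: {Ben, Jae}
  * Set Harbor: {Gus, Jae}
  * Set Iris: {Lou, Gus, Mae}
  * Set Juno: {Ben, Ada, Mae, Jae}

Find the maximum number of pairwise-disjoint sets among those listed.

2

Delta, Harbor are pairwise disjoint (Delta={Ben,Ada}; Harbor={Gus,Jae}).
Every remaining set overlaps one of these, and no 3 of the listed sets are pairwise disjoint, so 2 is the maximum.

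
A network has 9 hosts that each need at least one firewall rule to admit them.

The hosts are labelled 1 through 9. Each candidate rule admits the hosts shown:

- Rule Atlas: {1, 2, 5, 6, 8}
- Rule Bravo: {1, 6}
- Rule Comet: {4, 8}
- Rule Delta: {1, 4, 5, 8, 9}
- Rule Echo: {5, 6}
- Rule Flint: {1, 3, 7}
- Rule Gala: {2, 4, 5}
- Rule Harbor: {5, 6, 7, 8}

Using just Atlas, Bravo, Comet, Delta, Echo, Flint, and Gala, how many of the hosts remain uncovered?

Union of Atlas, Bravo, Comet, Delta, Echo, Flint, Gala = {1, 2, 3, 4, 5, 6, 7, 8, 9} — that's every host, so 0 are uncovered.

0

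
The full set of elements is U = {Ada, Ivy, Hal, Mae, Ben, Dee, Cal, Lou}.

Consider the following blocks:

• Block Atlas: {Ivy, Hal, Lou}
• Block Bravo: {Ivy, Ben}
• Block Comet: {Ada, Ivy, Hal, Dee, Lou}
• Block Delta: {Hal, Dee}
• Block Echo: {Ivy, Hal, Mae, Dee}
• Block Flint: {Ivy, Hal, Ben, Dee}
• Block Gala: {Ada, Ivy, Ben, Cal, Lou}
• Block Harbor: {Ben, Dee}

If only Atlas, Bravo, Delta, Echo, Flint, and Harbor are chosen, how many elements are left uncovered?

2

Union of Atlas, Bravo, Delta, Echo, Flint, Harbor = {Ivy, Hal, Mae, Ben, Dee, Lou}.
Not covered: Ada, Cal — 2 elements.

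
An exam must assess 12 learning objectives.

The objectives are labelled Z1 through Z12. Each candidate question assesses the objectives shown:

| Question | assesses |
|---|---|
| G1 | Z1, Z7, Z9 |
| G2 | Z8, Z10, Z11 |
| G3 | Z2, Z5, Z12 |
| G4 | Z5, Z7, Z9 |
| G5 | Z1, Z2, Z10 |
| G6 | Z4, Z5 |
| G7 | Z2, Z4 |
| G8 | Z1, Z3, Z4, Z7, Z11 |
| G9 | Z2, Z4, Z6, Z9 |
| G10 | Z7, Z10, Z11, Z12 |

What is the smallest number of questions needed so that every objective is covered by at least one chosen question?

G2 and G3 and G8 and G9 together: G2 ∪ G3 ∪ G8 ∪ G9 = {Z1, Z2, Z3, Z4, Z5, Z6, Z7, Z8, Z9, Z10, Z11, Z12} — every objective is covered.
Only G8 contains Z3, so G8 is forced; the remaining 7 objectives need at least 3 more questions (each remaining question adds at most 3) — so at least 4 questions are needed, and 4 is optimal.

4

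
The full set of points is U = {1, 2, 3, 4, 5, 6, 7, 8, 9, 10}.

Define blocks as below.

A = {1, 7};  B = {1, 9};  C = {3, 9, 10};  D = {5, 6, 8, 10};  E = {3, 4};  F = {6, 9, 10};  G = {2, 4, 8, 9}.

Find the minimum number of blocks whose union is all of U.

A, C, D, and G cover everything between them: the union {1, 2, 3, 4, 5, 6, 7, 8, 9, 10} is all of U.
No 3 of the 7 blocks cover everything (all 35 combinations miss at least one point), so 4 is optimal.

4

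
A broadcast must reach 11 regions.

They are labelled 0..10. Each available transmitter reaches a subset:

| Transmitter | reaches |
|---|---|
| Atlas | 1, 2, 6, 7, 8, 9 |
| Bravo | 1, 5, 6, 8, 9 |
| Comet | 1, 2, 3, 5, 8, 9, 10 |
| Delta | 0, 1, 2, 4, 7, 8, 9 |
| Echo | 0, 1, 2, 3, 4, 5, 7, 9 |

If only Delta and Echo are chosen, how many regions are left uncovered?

Union of Delta, Echo = {0, 1, 2, 3, 4, 5, 7, 8, 9}.
Not covered: 6, 10 — 2 regions.

2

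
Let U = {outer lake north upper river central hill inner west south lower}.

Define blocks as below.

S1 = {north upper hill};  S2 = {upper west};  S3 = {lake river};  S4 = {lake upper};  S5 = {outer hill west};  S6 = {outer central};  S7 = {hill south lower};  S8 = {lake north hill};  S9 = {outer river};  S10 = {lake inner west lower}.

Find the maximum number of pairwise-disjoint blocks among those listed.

4

S2, S3, S6, S7 are pairwise disjoint (S2={upper,west}; S3={lake,river}; S6={outer,central}; S7={hill,south,lower}).
Every remaining block overlaps one of these, and no 5 of the listed blocks are pairwise disjoint, so 4 is the maximum.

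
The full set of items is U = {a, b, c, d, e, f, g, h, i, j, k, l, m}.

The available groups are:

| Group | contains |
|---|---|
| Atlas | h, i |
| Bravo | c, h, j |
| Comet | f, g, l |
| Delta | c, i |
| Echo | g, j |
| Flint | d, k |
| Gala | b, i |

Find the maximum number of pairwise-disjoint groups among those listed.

Bravo, Comet, Flint, Gala are pairwise disjoint (Bravo={c,h,j}; Comet={f,g,l}; Flint={d,k}; Gala={b,i}).
Every remaining group overlaps one of these, and no 5 of the listed groups are pairwise disjoint, so 4 is the maximum.

4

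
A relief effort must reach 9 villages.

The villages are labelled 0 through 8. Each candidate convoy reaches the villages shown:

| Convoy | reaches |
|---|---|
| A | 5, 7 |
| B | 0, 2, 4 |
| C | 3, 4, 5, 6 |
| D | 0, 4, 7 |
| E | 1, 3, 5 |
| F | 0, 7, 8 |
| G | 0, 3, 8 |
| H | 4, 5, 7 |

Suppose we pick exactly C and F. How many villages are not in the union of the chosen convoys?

Union of C, F = {0, 3, 4, 5, 6, 7, 8}.
Not covered: 1, 2 — 2 villages.

2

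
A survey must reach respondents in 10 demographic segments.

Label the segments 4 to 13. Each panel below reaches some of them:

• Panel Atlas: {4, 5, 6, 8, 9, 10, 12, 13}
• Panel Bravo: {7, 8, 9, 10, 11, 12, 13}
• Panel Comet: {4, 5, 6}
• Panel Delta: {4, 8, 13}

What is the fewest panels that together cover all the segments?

Atlas and Bravo together: Atlas ∪ Bravo = {4, 5, 6, 7, 8, 9, 10, 11, 12, 13} — every segment is covered.
No single panel has all 10 segments (the largest, Atlas, has 8), so 2 is optimal.

2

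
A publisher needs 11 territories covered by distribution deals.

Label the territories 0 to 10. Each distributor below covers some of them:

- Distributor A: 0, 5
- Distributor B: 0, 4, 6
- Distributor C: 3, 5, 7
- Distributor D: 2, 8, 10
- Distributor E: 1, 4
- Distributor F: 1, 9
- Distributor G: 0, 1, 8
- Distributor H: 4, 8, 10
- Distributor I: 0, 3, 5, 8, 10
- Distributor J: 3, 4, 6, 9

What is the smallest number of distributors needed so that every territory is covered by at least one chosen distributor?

Take {B, C, D, F}. Their union is {0, 1, 2, 3, 4, 5, 6, 7, 8, 9, 10}, which is all 11 territories.
Only C contains 7, so C is forced; the remaining 8 territories need at least 3 more distributors (each remaining distributor adds at most 3) — so at least 4 distributors are needed, and 4 is optimal.

4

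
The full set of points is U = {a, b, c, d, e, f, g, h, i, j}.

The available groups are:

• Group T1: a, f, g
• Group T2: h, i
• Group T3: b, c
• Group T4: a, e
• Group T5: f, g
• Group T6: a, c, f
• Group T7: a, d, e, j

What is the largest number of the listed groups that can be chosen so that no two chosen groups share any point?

T2, T3, T4, T5 are pairwise disjoint (T2={h,i}; T3={b,c}; T4={a,e}; T5={f,g}).
Every remaining group overlaps one of these, and no 5 of the listed groups are pairwise disjoint, so 4 is the maximum.

4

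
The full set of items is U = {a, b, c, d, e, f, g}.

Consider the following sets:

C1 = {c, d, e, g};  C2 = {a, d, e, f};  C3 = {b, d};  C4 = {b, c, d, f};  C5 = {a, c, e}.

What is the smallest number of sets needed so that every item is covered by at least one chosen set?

C1, C4, and C5 cover everything between them: the union {a, b, c, d, e, f, g} is all of U.
Only C1 contains g, so C1 is forced; the remaining 3 items need at least 2 more sets (each remaining set adds at most 2) — so at least 3 sets are needed, and 3 is optimal.

3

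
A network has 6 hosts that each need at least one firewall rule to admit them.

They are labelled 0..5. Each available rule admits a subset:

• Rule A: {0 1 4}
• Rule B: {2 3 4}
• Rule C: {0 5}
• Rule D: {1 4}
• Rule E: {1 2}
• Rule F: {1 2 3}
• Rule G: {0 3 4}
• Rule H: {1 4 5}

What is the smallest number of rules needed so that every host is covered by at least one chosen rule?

3

B and C and E together: B ∪ C ∪ E = {0, 1, 2, 3, 4, 5} — every host is covered.
No 2 of the 8 rules cover everything (all 28 combinations miss at least one host), so 3 is optimal.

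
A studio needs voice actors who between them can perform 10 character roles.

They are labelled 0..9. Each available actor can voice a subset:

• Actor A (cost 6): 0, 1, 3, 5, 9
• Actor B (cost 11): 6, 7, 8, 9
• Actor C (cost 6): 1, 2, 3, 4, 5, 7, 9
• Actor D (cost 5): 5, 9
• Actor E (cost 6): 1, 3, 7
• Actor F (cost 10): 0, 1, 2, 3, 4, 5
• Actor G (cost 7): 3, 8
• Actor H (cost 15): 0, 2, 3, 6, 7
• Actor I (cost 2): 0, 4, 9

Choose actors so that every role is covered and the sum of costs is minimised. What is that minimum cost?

19

B, C, I together cover every role (B ∪ C ∪ I = {0, 1, 2, 3, 4, 5, 6, 7, 8, 9}); total cost 11 + 6 + 2 = 19.
No covering selection has total cost below 19.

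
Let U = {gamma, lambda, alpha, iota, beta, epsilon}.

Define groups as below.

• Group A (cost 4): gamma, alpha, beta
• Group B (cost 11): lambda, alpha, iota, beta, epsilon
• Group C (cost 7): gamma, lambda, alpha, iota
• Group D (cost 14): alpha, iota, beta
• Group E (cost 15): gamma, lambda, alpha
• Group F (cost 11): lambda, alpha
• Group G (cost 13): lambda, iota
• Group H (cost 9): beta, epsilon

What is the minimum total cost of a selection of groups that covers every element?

15

A, B together cover every element (A ∪ B = {gamma, lambda, alpha, iota, beta, epsilon}); total cost 4 + 11 = 15.
The greedy pick A, C, H costs 20; no covering selection beats 15.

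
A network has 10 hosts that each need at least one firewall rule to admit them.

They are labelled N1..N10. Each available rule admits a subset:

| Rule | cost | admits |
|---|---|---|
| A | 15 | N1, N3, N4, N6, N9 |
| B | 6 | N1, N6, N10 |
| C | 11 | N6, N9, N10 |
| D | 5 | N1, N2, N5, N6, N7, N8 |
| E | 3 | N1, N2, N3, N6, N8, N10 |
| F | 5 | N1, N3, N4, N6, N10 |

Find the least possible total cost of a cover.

C, D, F together cover every host (C ∪ D ∪ F = {N1, N2, N3, N4, N5, N6, N7, N8, N9, N10}); total cost 11 + 5 + 5 = 21.
The greedy pick E, D, F, C costs 24; no covering selection beats 21.

21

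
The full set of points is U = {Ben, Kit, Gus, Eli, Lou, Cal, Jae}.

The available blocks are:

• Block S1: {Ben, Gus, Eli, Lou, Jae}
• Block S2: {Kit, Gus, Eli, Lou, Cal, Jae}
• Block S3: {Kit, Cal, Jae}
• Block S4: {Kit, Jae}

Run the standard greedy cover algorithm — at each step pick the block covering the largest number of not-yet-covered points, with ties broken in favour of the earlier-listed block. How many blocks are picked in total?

2

Greedy: pick S2 (covers 6 new) → pick S1 (covers 1 new). Total picks: 2.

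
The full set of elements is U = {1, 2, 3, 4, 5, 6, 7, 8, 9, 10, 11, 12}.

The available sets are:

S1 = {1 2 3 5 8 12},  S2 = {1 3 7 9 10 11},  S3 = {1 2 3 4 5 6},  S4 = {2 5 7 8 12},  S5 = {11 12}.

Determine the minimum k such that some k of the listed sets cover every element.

Take {S2, S3, S4}. Their union is {1, 2, 3, 4, 5, 6, 7, 8, 9, 10, 11, 12}, which is all 12 elements.
Only S3 contains 4, so S3 is forced; the remaining 6 elements need at least 2 more sets (each remaining set adds at most 4) — so at least 3 sets are needed, and 3 is optimal.

3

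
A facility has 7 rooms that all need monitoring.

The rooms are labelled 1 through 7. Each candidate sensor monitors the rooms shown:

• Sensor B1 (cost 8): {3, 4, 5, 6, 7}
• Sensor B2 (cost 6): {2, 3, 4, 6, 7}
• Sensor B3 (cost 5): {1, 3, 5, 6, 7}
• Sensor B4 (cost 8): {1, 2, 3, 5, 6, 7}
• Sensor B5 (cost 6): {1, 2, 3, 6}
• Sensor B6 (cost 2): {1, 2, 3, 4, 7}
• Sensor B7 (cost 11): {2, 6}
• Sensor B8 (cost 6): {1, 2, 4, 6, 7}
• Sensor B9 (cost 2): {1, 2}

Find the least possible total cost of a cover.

B3, B6 together cover every room (B3 ∪ B6 = {1, 2, 3, 4, 5, 6, 7}); total cost 5 + 2 = 7.
No covering selection has total cost below 7.

7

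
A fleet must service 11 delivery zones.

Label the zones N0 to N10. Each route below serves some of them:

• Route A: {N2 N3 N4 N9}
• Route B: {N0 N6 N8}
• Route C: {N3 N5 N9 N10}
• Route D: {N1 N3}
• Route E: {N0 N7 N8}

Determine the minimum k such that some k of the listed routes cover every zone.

5

A and B and C and D and E together: A ∪ B ∪ C ∪ D ∪ E = {N0, N1, N2, N3, N4, N5, N6, N7, N8, N9, N10} — every zone is covered.
No 4 of the 5 routes cover everything (all 5 combinations miss at least one zone), so 5 is optimal.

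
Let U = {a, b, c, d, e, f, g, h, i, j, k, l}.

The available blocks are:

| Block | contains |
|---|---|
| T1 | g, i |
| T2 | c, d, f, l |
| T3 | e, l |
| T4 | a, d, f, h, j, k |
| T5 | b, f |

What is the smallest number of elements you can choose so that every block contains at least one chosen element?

T = {f, i, l} meets every block (each contains at least one member of T), and |T| = 3.
The blocks T1, T3, T5 are pairwise disjoint, so any hitting set needs a separate element for each — at least 3. Hence 3 is optimal.

3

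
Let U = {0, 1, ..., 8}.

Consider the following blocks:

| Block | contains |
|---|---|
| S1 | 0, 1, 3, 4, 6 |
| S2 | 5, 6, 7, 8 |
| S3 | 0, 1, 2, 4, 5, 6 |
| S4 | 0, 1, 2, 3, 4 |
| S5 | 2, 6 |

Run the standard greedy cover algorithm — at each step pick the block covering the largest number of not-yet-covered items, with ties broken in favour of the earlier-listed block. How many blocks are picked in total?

3

Greedy: pick S3 (covers 6 new) → pick S2 (covers 2 new) → pick S1 (covers 1 new). Total picks: 3.
(The true minimum cover uses only 2 blocks, so greedy is not optimal here.)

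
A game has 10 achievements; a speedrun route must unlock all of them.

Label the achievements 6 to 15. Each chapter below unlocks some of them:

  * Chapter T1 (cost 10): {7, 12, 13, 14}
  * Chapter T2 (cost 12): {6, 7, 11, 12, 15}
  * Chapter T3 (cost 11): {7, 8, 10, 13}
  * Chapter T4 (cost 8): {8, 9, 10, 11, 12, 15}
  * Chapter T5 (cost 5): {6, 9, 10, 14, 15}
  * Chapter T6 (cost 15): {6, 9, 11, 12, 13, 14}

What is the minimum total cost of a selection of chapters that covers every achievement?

23

T1, T4, T5 together cover every achievement (T1 ∪ T4 ∪ T5 = {6, 7, 8, 9, 10, 11, 12, 13, 14, 15}); total cost 10 + 8 + 5 = 23.
No covering selection has total cost below 23.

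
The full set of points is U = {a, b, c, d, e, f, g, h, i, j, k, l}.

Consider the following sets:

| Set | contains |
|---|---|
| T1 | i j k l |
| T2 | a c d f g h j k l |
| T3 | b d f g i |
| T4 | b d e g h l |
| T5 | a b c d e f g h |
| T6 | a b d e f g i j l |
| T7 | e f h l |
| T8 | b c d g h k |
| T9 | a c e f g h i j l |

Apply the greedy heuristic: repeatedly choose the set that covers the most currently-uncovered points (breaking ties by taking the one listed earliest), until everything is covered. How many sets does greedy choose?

2

Greedy: pick T2 (covers 9 new) → pick T6 (covers 3 new). Total picks: 2.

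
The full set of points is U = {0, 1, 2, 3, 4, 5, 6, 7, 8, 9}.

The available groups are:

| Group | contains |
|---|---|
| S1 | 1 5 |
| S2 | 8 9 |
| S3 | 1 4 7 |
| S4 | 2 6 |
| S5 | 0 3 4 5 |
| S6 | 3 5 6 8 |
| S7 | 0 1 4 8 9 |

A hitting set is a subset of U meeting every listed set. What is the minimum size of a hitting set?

4

The 4 points {2, 5, 7, 8} hit every group.
No choice of 3 points meets every group, so 4 is the minimum.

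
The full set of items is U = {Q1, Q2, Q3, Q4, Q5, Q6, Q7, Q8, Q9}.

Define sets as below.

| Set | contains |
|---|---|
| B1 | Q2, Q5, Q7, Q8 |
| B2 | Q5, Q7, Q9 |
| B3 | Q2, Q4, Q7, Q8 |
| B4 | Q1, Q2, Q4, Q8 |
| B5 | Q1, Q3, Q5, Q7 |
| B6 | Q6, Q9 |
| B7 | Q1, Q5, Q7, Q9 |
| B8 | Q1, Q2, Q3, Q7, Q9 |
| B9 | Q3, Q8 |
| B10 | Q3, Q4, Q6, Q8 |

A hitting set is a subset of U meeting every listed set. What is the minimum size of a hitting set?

H = {Q1, Q8, Q9} meets every set (each contains at least one member of H), and |H| = 3.
No choice of 2 items meets every set, so 3 is the minimum.

3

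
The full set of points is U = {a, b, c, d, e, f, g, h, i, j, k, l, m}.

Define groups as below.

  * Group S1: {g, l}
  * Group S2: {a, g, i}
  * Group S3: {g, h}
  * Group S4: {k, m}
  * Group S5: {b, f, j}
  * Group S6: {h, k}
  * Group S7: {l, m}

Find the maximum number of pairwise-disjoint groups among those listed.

S2, S5, S6, S7 are pairwise disjoint (S2={a,g,i}; S5={b,f,j}; S6={h,k}; S7={l,m}).
Every remaining group overlaps one of these, and no 5 of the listed groups are pairwise disjoint, so 4 is the maximum.

4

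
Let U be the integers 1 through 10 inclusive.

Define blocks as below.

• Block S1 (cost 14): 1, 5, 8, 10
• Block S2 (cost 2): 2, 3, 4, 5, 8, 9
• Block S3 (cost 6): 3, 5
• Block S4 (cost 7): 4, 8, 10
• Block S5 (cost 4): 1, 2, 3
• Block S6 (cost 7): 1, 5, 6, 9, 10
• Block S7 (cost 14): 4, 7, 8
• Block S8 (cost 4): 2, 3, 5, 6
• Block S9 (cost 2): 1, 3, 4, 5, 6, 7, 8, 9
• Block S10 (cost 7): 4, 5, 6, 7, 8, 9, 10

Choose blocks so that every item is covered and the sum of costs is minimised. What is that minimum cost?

11

S2, S4, S9 together cover every item (S2 ∪ S4 ∪ S9 = {1, 2, 3, 4, 5, 6, 7, 8, 9, 10}); total cost 2 + 7 + 2 = 11.
No covering selection has total cost below 11.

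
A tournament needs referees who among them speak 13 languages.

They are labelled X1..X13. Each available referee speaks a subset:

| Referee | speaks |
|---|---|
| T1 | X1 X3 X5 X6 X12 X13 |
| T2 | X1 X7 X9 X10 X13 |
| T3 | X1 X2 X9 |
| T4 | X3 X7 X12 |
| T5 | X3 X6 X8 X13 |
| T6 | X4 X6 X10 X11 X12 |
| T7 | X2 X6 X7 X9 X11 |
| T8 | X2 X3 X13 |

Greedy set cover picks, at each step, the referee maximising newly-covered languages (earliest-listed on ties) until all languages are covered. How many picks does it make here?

Greedy: pick T1 (covers 6 new) → pick T7 (covers 4 new) → pick T6 (covers 2 new) → pick T5 (covers 1 new). Total picks: 4.

4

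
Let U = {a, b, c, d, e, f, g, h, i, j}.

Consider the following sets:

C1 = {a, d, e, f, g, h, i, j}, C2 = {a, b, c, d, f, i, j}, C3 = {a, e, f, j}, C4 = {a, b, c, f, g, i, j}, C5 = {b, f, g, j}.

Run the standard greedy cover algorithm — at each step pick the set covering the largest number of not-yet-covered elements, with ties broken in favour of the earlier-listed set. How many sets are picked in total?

2

Greedy: pick C1 (covers 8 new) → pick C2 (covers 2 new). Total picks: 2.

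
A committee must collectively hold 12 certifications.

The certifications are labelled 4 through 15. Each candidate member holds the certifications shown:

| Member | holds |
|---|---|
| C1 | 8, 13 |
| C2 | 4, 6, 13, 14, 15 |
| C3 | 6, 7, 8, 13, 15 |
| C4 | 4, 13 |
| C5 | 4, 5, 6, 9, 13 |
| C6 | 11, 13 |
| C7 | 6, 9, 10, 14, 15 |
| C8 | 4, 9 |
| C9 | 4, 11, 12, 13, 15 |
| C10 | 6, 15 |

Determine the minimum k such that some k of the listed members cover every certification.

4

C3 and C5 and C7 and C9 together: C3 ∪ C5 ∪ C7 ∪ C9 = {4, 5, 6, 7, 8, 9, 10, 11, 12, 13, 14, 15} — every certification is covered.
Only C5 contains 5, so C5 is forced; the remaining 7 certifications need at least 3 more members (each remaining member adds at most 3) — so at least 4 members are needed, and 4 is optimal.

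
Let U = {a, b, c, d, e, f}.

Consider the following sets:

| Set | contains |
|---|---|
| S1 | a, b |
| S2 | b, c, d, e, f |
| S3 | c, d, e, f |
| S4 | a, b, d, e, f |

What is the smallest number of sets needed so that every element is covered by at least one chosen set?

2

Take {S1, S2}. Their union is {a, b, c, d, e, f}, which is all 6 elements.
No single set has all 6 elements (the largest, S2, has 5), so 2 is optimal.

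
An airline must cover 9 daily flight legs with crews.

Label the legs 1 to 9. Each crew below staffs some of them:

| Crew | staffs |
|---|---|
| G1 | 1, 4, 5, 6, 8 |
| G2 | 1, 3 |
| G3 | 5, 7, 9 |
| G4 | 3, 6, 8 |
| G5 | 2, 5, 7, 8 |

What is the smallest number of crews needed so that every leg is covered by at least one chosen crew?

G1 and G3 and G4 and G5 together: G1 ∪ G3 ∪ G4 ∪ G5 = {1, 2, 3, 4, 5, 6, 7, 8, 9} — every leg is covered.
No 3 of the 5 crews cover everything (all 10 combinations miss at least one leg), so 4 is optimal.

4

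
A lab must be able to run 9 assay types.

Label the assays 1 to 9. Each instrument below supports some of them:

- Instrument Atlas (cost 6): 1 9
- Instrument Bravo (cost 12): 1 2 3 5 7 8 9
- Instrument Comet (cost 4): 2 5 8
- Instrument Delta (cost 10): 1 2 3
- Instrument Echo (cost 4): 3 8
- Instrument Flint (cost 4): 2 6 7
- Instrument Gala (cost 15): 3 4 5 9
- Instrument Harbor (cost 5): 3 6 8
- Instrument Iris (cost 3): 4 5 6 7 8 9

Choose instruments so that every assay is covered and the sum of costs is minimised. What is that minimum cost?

Delta, Iris together cover every assay (Delta ∪ Iris = {1, 2, 3, 4, 5, 6, 7, 8, 9}); total cost 10 + 3 = 13.
No covering selection has total cost below 13.

13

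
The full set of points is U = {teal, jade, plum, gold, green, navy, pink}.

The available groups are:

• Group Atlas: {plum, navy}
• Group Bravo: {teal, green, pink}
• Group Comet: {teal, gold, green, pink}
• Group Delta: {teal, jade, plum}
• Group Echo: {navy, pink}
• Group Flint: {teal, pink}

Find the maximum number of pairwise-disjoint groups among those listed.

2

Atlas, Comet are pairwise disjoint (Atlas={plum,navy}; Comet={teal,gold,green,pink}).
Every remaining group overlaps one of these, and no 3 of the listed groups are pairwise disjoint, so 2 is the maximum.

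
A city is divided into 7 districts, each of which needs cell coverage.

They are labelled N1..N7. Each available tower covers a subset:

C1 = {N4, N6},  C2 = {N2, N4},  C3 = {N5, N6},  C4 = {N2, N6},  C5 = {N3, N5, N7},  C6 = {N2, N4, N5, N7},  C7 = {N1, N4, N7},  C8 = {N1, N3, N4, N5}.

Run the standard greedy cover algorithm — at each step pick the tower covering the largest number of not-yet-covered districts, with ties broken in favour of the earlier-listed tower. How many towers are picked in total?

Greedy: pick C6 (covers 4 new) → pick C8 (covers 2 new) → pick C1 (covers 1 new). Total picks: 3.

3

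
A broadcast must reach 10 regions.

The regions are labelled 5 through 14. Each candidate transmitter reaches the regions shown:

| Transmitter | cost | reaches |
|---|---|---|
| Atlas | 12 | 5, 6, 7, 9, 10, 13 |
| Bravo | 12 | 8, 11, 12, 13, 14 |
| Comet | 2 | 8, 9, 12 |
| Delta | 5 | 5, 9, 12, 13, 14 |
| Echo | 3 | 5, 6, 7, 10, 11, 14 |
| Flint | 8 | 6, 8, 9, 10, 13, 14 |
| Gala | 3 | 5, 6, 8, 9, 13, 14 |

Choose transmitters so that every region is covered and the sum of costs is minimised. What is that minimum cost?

8

Comet, Echo, Gala together cover every region (Comet ∪ Echo ∪ Gala = {5, 6, 7, 8, 9, 10, 11, 12, 13, 14}); total cost 2 + 3 + 3 = 8.
No covering selection has total cost below 8.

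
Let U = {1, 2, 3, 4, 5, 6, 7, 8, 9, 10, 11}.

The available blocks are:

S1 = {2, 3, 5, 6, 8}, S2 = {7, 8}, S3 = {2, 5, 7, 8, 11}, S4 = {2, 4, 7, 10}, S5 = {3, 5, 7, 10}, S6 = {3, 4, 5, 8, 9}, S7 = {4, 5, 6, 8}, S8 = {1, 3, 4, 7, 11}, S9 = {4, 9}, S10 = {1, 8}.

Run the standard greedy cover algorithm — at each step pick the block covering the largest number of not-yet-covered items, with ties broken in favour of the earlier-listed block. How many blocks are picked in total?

Greedy: pick S1 (covers 5 new) → pick S8 (covers 4 new) → pick S4 (covers 1 new) → pick S6 (covers 1 new). Total picks: 4.

4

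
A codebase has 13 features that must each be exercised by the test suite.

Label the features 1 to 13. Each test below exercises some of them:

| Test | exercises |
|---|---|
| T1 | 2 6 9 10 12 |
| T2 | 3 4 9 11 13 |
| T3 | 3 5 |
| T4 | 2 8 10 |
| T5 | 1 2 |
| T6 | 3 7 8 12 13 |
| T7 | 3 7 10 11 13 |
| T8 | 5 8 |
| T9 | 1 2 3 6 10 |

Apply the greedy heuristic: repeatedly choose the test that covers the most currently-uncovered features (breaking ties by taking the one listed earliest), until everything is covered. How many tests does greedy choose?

Greedy: pick T1 (covers 5 new) → pick T2 (covers 4 new) → pick T6 (covers 2 new) → pick T3 (covers 1 new) → pick T5 (covers 1 new). Total picks: 5.
(The true minimum cover uses only 4 tests, so greedy is not optimal here.)

5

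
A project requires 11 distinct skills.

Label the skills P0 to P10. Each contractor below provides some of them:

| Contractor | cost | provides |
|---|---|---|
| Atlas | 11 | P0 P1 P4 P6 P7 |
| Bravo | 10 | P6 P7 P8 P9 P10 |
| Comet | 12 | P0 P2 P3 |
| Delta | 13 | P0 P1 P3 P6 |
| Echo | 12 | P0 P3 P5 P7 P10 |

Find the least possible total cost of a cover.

45

Atlas, Bravo, Comet, Echo together cover every skill (Atlas ∪ Bravo ∪ Comet ∪ Echo = {P0, P1, P2, P3, P4, P5, P6, P7, P8, P9, P10}); total cost 11 + 10 + 12 + 12 = 45.
No covering selection has total cost below 45.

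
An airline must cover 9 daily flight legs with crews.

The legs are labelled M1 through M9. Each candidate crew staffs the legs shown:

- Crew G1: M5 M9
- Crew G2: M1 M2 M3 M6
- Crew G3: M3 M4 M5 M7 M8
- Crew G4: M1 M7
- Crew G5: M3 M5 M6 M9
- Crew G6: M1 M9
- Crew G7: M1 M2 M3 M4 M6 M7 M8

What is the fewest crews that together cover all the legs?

2

G5 and G7 together: G5 ∪ G7 = {M1, M2, M3, M4, M5, M6, M7, M8, M9} — every leg is covered.
No single crew has all 9 legs (the largest, G7, has 7), so 2 is optimal.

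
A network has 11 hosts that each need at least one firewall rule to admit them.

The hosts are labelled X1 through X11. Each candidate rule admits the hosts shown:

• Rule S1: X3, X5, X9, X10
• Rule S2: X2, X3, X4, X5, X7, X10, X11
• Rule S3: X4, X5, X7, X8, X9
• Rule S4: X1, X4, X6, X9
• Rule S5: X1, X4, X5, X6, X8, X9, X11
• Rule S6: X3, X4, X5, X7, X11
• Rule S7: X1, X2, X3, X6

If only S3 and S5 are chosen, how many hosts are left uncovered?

Union of S3, S5 = {X1, X4, X5, X6, X7, X8, X9, X11}.
Not covered: X2, X3, X10 — 3 hosts.

3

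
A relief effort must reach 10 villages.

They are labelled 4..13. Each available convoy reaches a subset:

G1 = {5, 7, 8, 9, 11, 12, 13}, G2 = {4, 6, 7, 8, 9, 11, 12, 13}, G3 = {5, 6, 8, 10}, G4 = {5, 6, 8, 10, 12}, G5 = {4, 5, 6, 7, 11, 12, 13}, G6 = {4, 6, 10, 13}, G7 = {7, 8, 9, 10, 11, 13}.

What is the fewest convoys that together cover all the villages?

2

G2 and G4 together: G2 ∪ G4 = {4, 5, 6, 7, 8, 9, 10, 11, 12, 13} — every village is covered.
No single convoy has all 10 villages (the largest, G2, has 8), so 2 is optimal.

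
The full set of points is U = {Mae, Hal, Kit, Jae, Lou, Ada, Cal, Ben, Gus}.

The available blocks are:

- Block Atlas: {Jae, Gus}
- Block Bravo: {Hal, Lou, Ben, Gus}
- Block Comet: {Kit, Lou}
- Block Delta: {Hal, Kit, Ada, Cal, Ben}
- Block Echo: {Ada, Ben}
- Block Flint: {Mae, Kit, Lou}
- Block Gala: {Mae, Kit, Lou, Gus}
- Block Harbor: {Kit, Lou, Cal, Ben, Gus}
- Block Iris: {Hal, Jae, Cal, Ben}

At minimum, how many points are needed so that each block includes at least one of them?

Take H = {Kit, Ben, Gus}. Each listed block contains at least one of these, so H is a hitting set of size 3.
The blocks Atlas, Echo, Flint are pairwise disjoint, so any hitting set needs a separate point for each — at least 3. Hence 3 is optimal.

3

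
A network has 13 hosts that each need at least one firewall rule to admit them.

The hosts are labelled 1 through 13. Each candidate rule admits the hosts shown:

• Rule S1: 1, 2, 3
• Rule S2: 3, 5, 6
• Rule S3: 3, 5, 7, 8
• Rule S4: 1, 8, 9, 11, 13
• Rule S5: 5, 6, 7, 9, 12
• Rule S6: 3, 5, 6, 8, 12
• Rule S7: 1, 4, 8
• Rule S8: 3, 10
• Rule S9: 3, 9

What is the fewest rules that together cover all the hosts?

5

S1 and S4 and S5 and S7 and S8 together: S1 ∪ S4 ∪ S5 ∪ S7 ∪ S8 = {1, 2, 3, 4, 5, 6, 7, 8, 9, 10, 11, 12, 13} — every host is covered.
No 4 of the 9 rules cover everything (all 126 combinations miss at least one host), so 5 is optimal.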